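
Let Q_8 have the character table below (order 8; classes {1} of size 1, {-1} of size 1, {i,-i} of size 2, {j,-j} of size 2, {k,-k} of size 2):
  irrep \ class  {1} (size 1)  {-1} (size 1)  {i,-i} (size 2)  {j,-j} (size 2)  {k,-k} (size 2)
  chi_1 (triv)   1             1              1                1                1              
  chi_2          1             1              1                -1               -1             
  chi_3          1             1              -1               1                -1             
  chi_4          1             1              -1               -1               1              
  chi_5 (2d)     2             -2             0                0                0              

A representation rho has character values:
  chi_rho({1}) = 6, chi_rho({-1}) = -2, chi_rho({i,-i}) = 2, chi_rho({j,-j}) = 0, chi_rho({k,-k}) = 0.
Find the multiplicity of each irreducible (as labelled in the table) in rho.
Multiplicities: chi_1: 1, chi_2: 1, chi_3: 0, chi_4: 0, chi_5: 2.

Use <chi_rho, chi> = (1/|G|) sum_C |C| * chi_rho(C) * conj(chi(C)) with |G| = 8 for each irreducible chi in the table:
  <chi_rho, chi_1> = (1/8)[1*(6)*conj(1) + 1*(-2)*conj(1) + 2*(2)*conj(1) + 2*(0)*conj(1) + 2*(0)*conj(1)]
      = (1/8)[(6) + (-2) + (4) + (0) + (0)] = 8/8 = 1
  <chi_rho, chi_2> = (1/8)[1*(6)*conj(1) + 1*(-2)*conj(1) + 2*(2)*conj(1) + 2*(0)*conj(-1) + 2*(0)*conj(-1)]
      = (1/8)[(6) + (-2) + (4) + (0) + (0)] = 8/8 = 1
  <chi_rho, chi_3> = (1/8)[1*(6)*conj(1) + 1*(-2)*conj(1) + 2*(2)*conj(-1) + 2*(0)*conj(1) + 2*(0)*conj(-1)]
      = (1/8)[(6) + (-2) + (-4) + (0) + (0)] = 0/8 = 0
  <chi_rho, chi_4> = (1/8)[1*(6)*conj(1) + 1*(-2)*conj(1) + 2*(2)*conj(-1) + 2*(0)*conj(-1) + 2*(0)*conj(1)]
      = (1/8)[(6) + (-2) + (-4) + (0) + (0)] = 0/8 = 0
  <chi_rho, chi_5> = (1/8)[1*(6)*conj(2) + 1*(-2)*conj(-2) + 2*(2)*conj(0) + 2*(0)*conj(0) + 2*(0)*conj(0)]
      = (1/8)[(12) + (4) + (0) + (0) + (0)] = 16/8 = 2
Dimension check: dim(rho) = sum (mult * dim) = 1*1 + 1*1 + 0*1 + 0*1 + 2*2 = 6 = chi_rho(e) = 6.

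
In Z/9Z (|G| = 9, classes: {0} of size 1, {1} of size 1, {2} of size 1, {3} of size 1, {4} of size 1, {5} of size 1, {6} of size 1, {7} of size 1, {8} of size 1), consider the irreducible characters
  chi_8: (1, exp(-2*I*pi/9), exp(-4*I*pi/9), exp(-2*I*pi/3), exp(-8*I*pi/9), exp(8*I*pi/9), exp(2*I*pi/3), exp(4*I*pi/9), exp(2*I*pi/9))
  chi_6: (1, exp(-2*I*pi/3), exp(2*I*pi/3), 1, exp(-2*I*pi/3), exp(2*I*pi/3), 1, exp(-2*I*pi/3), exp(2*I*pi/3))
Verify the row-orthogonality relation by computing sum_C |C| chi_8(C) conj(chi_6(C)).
Sum = 0; so <chi_8, chi_6> = 0 (distinct irreducibles are orthogonal).

Reasoning: Compute term by term over conjugacy classes (|C| * chi_8(C) * conj(chi_6(C))):
  1*(1)*conj(1) + 1*(exp(-2*I*pi/9))*conj(exp(-2*I*pi/3)) + 1*(exp(-4*I*pi/9))*conj(exp(2*I*pi/3)) + 1*(exp(-2*I*pi/3))*conj(1) + 1*(exp(-8*I*pi/9))*conj(exp(-2*I*pi/3)) + 1*(exp(8*I*pi/9))*conj(exp(2*I*pi/3)) + 1*(exp(2*I*pi/3))*conj(1) + 1*(exp(4*I*pi/9))*conj(exp(-2*I*pi/3)) + 1*(exp(2*I*pi/9))*conj(exp(2*I*pi/3))
  = (1) + (exp(4*I*pi/9)) + (exp(8*I*pi/9)) + (exp(-2*I*pi/3)) + (exp(-2*I*pi/9)) + (exp(2*I*pi/9)) + (exp(2*I*pi/3)) + (exp(-8*I*pi/9)) + (exp(-4*I*pi/9))
  = 0.
(Exp terms are combined using exp(i*s)*conj(exp(i*t)) = exp(i*(s-t)), and sums of them are collapsed using the identity that for every m > 1 the m distinct m-th roots of unity sum to 0, e.g. 1 + exp(2*I*pi/3) + exp(-2*I*pi/3) = 0.)
Dividing by |G| = 9 gives 0/9 = 0, matching the row-orthogonality relation <chi_8, chi_6> = [chi_8 = chi_6].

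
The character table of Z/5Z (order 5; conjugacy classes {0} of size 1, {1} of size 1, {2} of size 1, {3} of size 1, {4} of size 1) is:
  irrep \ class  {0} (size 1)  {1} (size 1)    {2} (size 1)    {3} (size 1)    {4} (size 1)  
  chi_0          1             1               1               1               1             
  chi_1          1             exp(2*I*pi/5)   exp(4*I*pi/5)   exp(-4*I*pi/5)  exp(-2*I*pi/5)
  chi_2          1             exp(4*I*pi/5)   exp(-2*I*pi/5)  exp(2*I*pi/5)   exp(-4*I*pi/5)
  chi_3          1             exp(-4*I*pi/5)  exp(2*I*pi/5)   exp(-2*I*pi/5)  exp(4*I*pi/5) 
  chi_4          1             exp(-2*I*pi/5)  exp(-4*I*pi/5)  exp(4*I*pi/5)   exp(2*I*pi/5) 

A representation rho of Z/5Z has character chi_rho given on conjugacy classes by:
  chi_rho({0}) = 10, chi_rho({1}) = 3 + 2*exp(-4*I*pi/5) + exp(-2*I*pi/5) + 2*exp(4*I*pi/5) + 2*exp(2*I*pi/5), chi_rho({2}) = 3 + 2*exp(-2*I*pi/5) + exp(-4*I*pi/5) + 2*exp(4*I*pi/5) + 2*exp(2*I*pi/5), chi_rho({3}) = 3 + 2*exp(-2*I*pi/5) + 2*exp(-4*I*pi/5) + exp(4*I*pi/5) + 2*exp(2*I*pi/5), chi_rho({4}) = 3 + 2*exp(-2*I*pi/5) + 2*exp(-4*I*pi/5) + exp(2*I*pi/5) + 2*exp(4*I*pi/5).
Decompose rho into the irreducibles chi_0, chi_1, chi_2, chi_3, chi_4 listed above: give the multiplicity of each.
Multiplicities: chi_0: 3, chi_1: 2, chi_2: 2, chi_3: 2, chi_4: 1.

Working: Use <chi_rho, chi> = (1/|G|) sum_C |C| * chi_rho(C) * conj(chi(C)) with |G| = 5 for each irreducible chi in the table:
  <chi_rho, chi_0> = (1/5)[1*(10)*conj(1) + 1*(3 + 2*exp(-4*I*pi/5) + exp(-2*I*pi/5) + 2*exp(4*I*pi/5) + 2*exp(2*I*pi/5))*conj(1) + 1*(3 + 2*exp(-2*I*pi/5) + exp(-4*I*pi/5) + 2*exp(4*I*pi/5) + 2*exp(2*I*pi/5))*conj(1) + 1*(3 + 2*exp(-2*I*pi/5) + 2*exp(-4*I*pi/5) + exp(4*I*pi/5) + 2*exp(2*I*pi/5))*conj(1) + 1*(3 + 2*exp(-2*I*pi/5) + 2*exp(-4*I*pi/5) + exp(2*I*pi/5) + 2*exp(4*I*pi/5))*conj(1)]
      = (1/5)[(10) + (3 + 2*exp(-4*I*pi/5) + exp(-2*I*pi/5) + 2*exp(4*I*pi/5) + 2*exp(2*I*pi/5)) + (3 + 2*exp(-2*I*pi/5) + exp(-4*I*pi/5) + 2*exp(4*I*pi/5) + 2*exp(2*I*pi/5)) + (3 + 2*exp(-2*I*pi/5) + 2*exp(-4*I*pi/5) + exp(4*I*pi/5) + 2*exp(2*I*pi/5)) + (3 + 2*exp(-2*I*pi/5) + 2*exp(-4*I*pi/5) + exp(2*I*pi/5) + 2*exp(4*I*pi/5))] = 15/5 = 3
  <chi_rho, chi_1> = (1/5)[1*(10)*conj(1) + 1*(3 + 2*exp(-4*I*pi/5) + exp(-2*I*pi/5) + 2*exp(4*I*pi/5) + 2*exp(2*I*pi/5))*conj(exp(2*I*pi/5)) + 1*(3 + 2*exp(-2*I*pi/5) + exp(-4*I*pi/5) + 2*exp(4*I*pi/5) + 2*exp(2*I*pi/5))*conj(exp(4*I*pi/5)) + 1*(3 + 2*exp(-2*I*pi/5) + 2*exp(-4*I*pi/5) + exp(4*I*pi/5) + 2*exp(2*I*pi/5))*conj(exp(-4*I*pi/5)) + 1*(3 + 2*exp(-2*I*pi/5) + 2*exp(-4*I*pi/5) + exp(2*I*pi/5) + 2*exp(4*I*pi/5))*conj(exp(-2*I*pi/5))]
      = (1/5)[(10) + (2 + 3*exp(-2*I*pi/5) + exp(-4*I*pi/5) + 2*exp(4*I*pi/5) + 2*exp(2*I*pi/5)) + (2 + 2*exp(-2*I*pi/5) + 3*exp(-4*I*pi/5) + exp(2*I*pi/5) + 2*exp(4*I*pi/5)) + (2 + 2*exp(-4*I*pi/5) + exp(-2*I*pi/5) + 3*exp(4*I*pi/5) + 2*exp(2*I*pi/5)) + (2 + 2*exp(-2*I*pi/5) + 2*exp(-4*I*pi/5) + exp(4*I*pi/5) + 3*exp(2*I*pi/5))] = 10/5 = 2
  <chi_rho, chi_2> = (1/5)[1*(10)*conj(1) + 1*(3 + 2*exp(-4*I*pi/5) + exp(-2*I*pi/5) + 2*exp(4*I*pi/5) + 2*exp(2*I*pi/5))*conj(exp(4*I*pi/5)) + 1*(3 + 2*exp(-2*I*pi/5) + exp(-4*I*pi/5) + 2*exp(4*I*pi/5) + 2*exp(2*I*pi/5))*conj(exp(-2*I*pi/5)) + 1*(3 + 2*exp(-2*I*pi/5) + 2*exp(-4*I*pi/5) + exp(4*I*pi/5) + 2*exp(2*I*pi/5))*conj(exp(2*I*pi/5)) + 1*(3 + 2*exp(-2*I*pi/5) + 2*exp(-4*I*pi/5) + exp(2*I*pi/5) + 2*exp(4*I*pi/5))*conj(exp(-4*I*pi/5))]
      = (1/5)[(10) + (2 + 2*exp(-2*I*pi/5) + 3*exp(-4*I*pi/5) + exp(4*I*pi/5) + 2*exp(2*I*pi/5)) + (2 + 2*exp(-4*I*pi/5) + exp(-2*I*pi/5) + 2*exp(4*I*pi/5) + 3*exp(2*I*pi/5)) + (2 + 3*exp(-2*I*pi/5) + 2*exp(-4*I*pi/5) + exp(2*I*pi/5) + 2*exp(4*I*pi/5)) + (2 + 2*exp(-2*I*pi/5) + exp(-4*I*pi/5) + 3*exp(4*I*pi/5) + 2*exp(2*I*pi/5))] = 10/5 = 2
  <chi_rho, chi_3> = (1/5)[1*(10)*conj(1) + 1*(3 + 2*exp(-4*I*pi/5) + exp(-2*I*pi/5) + 2*exp(4*I*pi/5) + 2*exp(2*I*pi/5))*conj(exp(-4*I*pi/5)) + 1*(3 + 2*exp(-2*I*pi/5) + exp(-4*I*pi/5) + 2*exp(4*I*pi/5) + 2*exp(2*I*pi/5))*conj(exp(2*I*pi/5)) + 1*(3 + 2*exp(-2*I*pi/5) + 2*exp(-4*I*pi/5) + exp(4*I*pi/5) + 2*exp(2*I*pi/5))*conj(exp(-2*I*pi/5)) + 1*(3 + 2*exp(-2*I*pi/5) + 2*exp(-4*I*pi/5) + exp(2*I*pi/5) + 2*exp(4*I*pi/5))*conj(exp(4*I*pi/5))]
      = (1/5)[(10) + (2 + 2*exp(-2*I*pi/5) + 2*exp(-4*I*pi/5) + exp(2*I*pi/5) + 3*exp(4*I*pi/5)) + (2 + 3*exp(-2*I*pi/5) + 2*exp(-4*I*pi/5) + exp(4*I*pi/5) + 2*exp(2*I*pi/5)) + (2 + 2*exp(-2*I*pi/5) + exp(-4*I*pi/5) + 2*exp(4*I*pi/5) + 3*exp(2*I*pi/5)) + (2 + 3*exp(-4*I*pi/5) + exp(-2*I*pi/5) + 2*exp(4*I*pi/5) + 2*exp(2*I*pi/5))] = 10/5 = 2
  <chi_rho, chi_4> = (1/5)[1*(10)*conj(1) + 1*(3 + 2*exp(-4*I*pi/5) + exp(-2*I*pi/5) + 2*exp(4*I*pi/5) + 2*exp(2*I*pi/5))*conj(exp(-2*I*pi/5)) + 1*(3 + 2*exp(-2*I*pi/5) + exp(-4*I*pi/5) + 2*exp(4*I*pi/5) + 2*exp(2*I*pi/5))*conj(exp(-4*I*pi/5)) + 1*(3 + 2*exp(-2*I*pi/5) + 2*exp(-4*I*pi/5) + exp(4*I*pi/5) + 2*exp(2*I*pi/5))*conj(exp(4*I*pi/5)) + 1*(3 + 2*exp(-2*I*pi/5) + 2*exp(-4*I*pi/5) + exp(2*I*pi/5) + 2*exp(4*I*pi/5))*conj(exp(2*I*pi/5))]
      = (1/5)[(10) + (1 + 2*exp(-2*I*pi/5) + 2*exp(-4*I*pi/5) + 2*exp(4*I*pi/5) + 3*exp(2*I*pi/5)) + (1 + 2*exp(-2*I*pi/5) + 2*exp(-4*I*pi/5) + 3*exp(4*I*pi/5) + 2*exp(2*I*pi/5)) + (1 + 2*exp(-2*I*pi/5) + 3*exp(-4*I*pi/5) + 2*exp(4*I*pi/5) + 2*exp(2*I*pi/5)) + (1 + 3*exp(-2*I*pi/5) + 2*exp(-4*I*pi/5) + 2*exp(4*I*pi/5) + 2*exp(2*I*pi/5))] = 5/5 = 1
(Exp terms are combined using exp(i*s)*conj(exp(i*t)) = exp(i*(s-t)), and sums of them are collapsed using the identity that for every m > 1 the m distinct m-th roots of unity sum to 0, e.g. 1 + exp(2*I*pi/3) + exp(-2*I*pi/3) = 0.)
Dimension check: dim(rho) = sum (mult * dim) = 3*1 + 2*1 + 2*1 + 2*1 + 1*1 = 10 = chi_rho(e) = 10.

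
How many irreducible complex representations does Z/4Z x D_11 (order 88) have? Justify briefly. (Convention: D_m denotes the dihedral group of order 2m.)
28

Explanation: The number of irreducible complex representations of a finite group equals its number of conjugacy classes. For a direct product, #classes(G x H) = #classes(G) * #classes(H). Z/4Z has 4 classes (abelian), D_11 has 7 classes, so 4 * 7 = 28, so Z/4Z x D_11 (order 88) has exactly 28 irreducible complex representations.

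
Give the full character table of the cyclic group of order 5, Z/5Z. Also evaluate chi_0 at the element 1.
Character table of Z/5Z (irreps indexed chi_0,...,chi_4 with chi_k(m) = zeta_5^(k*m), zeta_5 = exp(2*pi*i/5)):
  irrep \ class  {0} (size 1)  {1} (size 1)    {2} (size 1)    {3} (size 1)    {4} (size 1)  
  chi_0          1             1               1               1               1             
  chi_1          1             exp(2*I*pi/5)   exp(4*I*pi/5)   exp(-4*I*pi/5)  exp(-2*I*pi/5)
  chi_2          1             exp(4*I*pi/5)   exp(-2*I*pi/5)  exp(2*I*pi/5)   exp(-4*I*pi/5)
  chi_3          1             exp(-4*I*pi/5)  exp(2*I*pi/5)   exp(-2*I*pi/5)  exp(4*I*pi/5) 
  chi_4          1             exp(-2*I*pi/5)  exp(-4*I*pi/5)  exp(4*I*pi/5)   exp(2*I*pi/5) 

Spot check: chi_0(1) = zeta_5^(0*1) = zeta_5^0 = 1.

Details: Z/5Z is abelian, so all 5 irreducible complex representations are 1-dimensional. They are given by chi_k(m) = zeta_5^(k*m) for k = 0,...,4. Row orthogonality: sum_m chi_k(m) conj(chi_l(m)) = 5 * [k = l].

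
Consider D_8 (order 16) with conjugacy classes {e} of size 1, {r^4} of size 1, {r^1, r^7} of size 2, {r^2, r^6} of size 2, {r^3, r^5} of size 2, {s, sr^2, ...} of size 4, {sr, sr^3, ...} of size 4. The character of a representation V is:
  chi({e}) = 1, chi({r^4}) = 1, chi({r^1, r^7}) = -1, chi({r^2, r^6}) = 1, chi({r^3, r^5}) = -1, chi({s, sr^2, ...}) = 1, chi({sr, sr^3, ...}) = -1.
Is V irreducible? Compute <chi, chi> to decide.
Irreducible: <chi, chi> = 1.

Explanation: <chi, chi> = (1/|G|) sum_C |C| * |chi(C)|^2 = (1/16)[1*|1|^2 + 1*|1|^2 + 2*|-1|^2 + 2*|1|^2 + 2*|-1|^2 + 4*|1|^2 + 4*|-1|^2]
  = (1/16)[(1) + (1) + (2) + (2) + (2) + (4) + (4)] = 16/16 = 1.
A character is irreducible iff <chi, chi> = 1, so this representation is irreducible.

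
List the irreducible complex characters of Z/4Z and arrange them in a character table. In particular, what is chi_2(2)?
Character table of Z/4Z (irreps indexed chi_0,...,chi_3 with chi_k(m) = zeta_4^(k*m), zeta_4 = exp(2*pi*i/4)):
  irrep \ class  {0} (size 1)  {1} (size 1)  {2} (size 1)  {3} (size 1)
  chi_0          1             1             1             1           
  chi_1          1             I             -1            -I          
  chi_2          1             -1            1             -1          
  chi_3          1             -I            -1            I           

Spot check: chi_2(2) = zeta_4^(2*2) = zeta_4^4 = 1.

Solution. Z/4Z is abelian, so all 4 irreducible complex representations are 1-dimensional. They are given by chi_k(m) = zeta_4^(k*m) for k = 0,...,3. Row orthogonality: sum_m chi_k(m) conj(chi_l(m)) = 4 * [k = l].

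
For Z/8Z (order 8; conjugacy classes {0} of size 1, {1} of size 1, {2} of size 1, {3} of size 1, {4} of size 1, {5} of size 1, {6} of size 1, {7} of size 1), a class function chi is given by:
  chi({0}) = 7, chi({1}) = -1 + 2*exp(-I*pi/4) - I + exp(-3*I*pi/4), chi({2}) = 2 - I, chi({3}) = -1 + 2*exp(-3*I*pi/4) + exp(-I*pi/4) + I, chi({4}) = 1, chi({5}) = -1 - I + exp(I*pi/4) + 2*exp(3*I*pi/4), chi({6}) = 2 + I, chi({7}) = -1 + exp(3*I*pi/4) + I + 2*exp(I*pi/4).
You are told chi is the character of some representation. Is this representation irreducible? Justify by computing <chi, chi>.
Not irreducible (reducible): <chi, chi> = 11 > 1.

Explanation: <chi, chi> = (1/|G|) sum_C |C| * |chi(C)|^2 = (1/8)[1*|7|^2 + 1*|-1 + 2*exp(-I*pi/4) - I + exp(-3*I*pi/4)|^2 + 1*|2 - I|^2 + 1*|-1 + 2*exp(-3*I*pi/4) + exp(-I*pi/4) + I|^2 + 1*|1|^2 + 1*|-1 - I + exp(I*pi/4) + 2*exp(3*I*pi/4)|^2 + 1*|2 + I|^2 + 1*|-1 + exp(3*I*pi/4) + I + 2*exp(I*pi/4)|^2]
  = (1/8)[(49) + (7 - 3*exp(3*I*pi/4) - exp(-I*pi/4) - 2*exp(-3*I*pi/4)) + (5) + (7 - 2*exp(I*pi/4) - exp(3*I*pi/4) - 3*exp(-I*pi/4)) + (1) + (7 - 2*exp(I*pi/4) - exp(3*I*pi/4) - 3*exp(-I*pi/4)) + (5) + (7 - 3*exp(3*I*pi/4) - exp(-I*pi/4) - 2*exp(-3*I*pi/4))] = 88/8 = 11.
(Exp terms are combined using exp(i*s)*conj(exp(i*t)) = exp(i*(s-t)), and sums of them are collapsed using the identity that for every m > 1 the m distinct m-th roots of unity sum to 0, e.g. 1 + exp(2*I*pi/3) + exp(-2*I*pi/3) = 0.)
A character is irreducible iff <chi, chi> = 1, so this representation is reducible.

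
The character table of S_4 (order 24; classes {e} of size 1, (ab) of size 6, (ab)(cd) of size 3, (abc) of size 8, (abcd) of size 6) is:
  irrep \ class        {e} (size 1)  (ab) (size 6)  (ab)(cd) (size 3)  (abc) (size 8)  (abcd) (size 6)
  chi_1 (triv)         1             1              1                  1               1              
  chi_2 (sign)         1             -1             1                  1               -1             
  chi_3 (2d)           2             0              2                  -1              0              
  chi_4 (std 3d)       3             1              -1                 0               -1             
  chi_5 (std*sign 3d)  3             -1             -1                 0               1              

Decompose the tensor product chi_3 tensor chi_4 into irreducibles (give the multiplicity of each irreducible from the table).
chi_3 tensor chi_4 = chi_4 + chi_5 (all other irreducibles have multiplicity 0).

Proof sketch: The character of a tensor product is the pointwise product (chi_3 * chi_4)(C) = chi_3(C) * chi_4(C):
  {e}: (2)*(3), (ab): (0)*(1), (ab)(cd): (2)*(-1), (abc): (-1)*(0), (abcd): (0)*(-1)
so (chi_3 * chi_4) takes values
  {e} -> 6, (ab) -> 0, (ab)(cd) -> -2, (abc) -> 0, (abcd) -> 0.
Now take the inner product of this character with each irreducible chi from the table, <chi_3*chi_4, chi> = (1/24) sum_C |C| (chi_3*chi_4)(C) conj(chi(C)):
  <chi_3*chi_4, chi_1> = (1/24)[1*(6)*conj(1) + 6*(0)*conj(1) + 3*(-2)*conj(1) + 8*(0)*conj(1) + 6*(0)*conj(1)]
      = (1/24)[(6) + (0) + (-6) + (0) + (0)] = 0/24 = 0
  <chi_3*chi_4, chi_2> = (1/24)[1*(6)*conj(1) + 6*(0)*conj(-1) + 3*(-2)*conj(1) + 8*(0)*conj(1) + 6*(0)*conj(-1)]
      = (1/24)[(6) + (0) + (-6) + (0) + (0)] = 0/24 = 0
  <chi_3*chi_4, chi_3> = (1/24)[1*(6)*conj(2) + 6*(0)*conj(0) + 3*(-2)*conj(2) + 8*(0)*conj(-1) + 6*(0)*conj(0)]
      = (1/24)[(12) + (0) + (-12) + (0) + (0)] = 0/24 = 0
  <chi_3*chi_4, chi_4> = (1/24)[1*(6)*conj(3) + 6*(0)*conj(1) + 3*(-2)*conj(-1) + 8*(0)*conj(0) + 6*(0)*conj(-1)]
      = (1/24)[(18) + (0) + (6) + (0) + (0)] = 24/24 = 1
  <chi_3*chi_4, chi_5> = (1/24)[1*(6)*conj(3) + 6*(0)*conj(-1) + 3*(-2)*conj(-1) + 8*(0)*conj(0) + 6*(0)*conj(1)]
      = (1/24)[(18) + (0) + (6) + (0) + (0)] = 24/24 = 1
Hence the multiplicities are chi_4: 1, chi_5: 1. Dimension check: dim(chi_3)*dim(chi_4) = 2*3 = 6 and sum (mult * dim) = 1*3 + 1*3 = 6.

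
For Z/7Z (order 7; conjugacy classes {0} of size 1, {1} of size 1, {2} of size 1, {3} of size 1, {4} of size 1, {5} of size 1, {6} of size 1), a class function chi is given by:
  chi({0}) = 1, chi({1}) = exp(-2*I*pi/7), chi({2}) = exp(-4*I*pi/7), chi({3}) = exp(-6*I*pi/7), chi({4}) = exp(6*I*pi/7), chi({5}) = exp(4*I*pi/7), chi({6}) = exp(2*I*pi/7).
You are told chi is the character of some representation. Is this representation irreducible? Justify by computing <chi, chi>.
Irreducible: <chi, chi> = 1.

Solution. <chi, chi> = (1/|G|) sum_C |C| * |chi(C)|^2 = (1/7)[1*|1|^2 + 1*|exp(-2*I*pi/7)|^2 + 1*|exp(-4*I*pi/7)|^2 + 1*|exp(-6*I*pi/7)|^2 + 1*|exp(6*I*pi/7)|^2 + 1*|exp(4*I*pi/7)|^2 + 1*|exp(2*I*pi/7)|^2]
  = (1/7)[(1) + (1) + (1) + (1) + (1) + (1) + (1)] = 7/7 = 1.
(Exp terms are combined using exp(i*s)*conj(exp(i*t)) = exp(i*(s-t)), and sums of them are collapsed using the identity that for every m > 1 the m distinct m-th roots of unity sum to 0, e.g. 1 + exp(2*I*pi/3) + exp(-2*I*pi/3) = 0.)
A character is irreducible iff <chi, chi> = 1, so this representation is irreducible.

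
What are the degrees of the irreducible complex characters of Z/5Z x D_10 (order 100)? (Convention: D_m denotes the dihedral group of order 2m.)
Dimensions: 1, 1, 1, 1, 1, 1, 1, 1, 1, 1, 1, 1, 1, 1, 1, 1, 1, 1, 1, 1, 2, 2, 2, 2, 2, 2, 2, 2, 2, 2, 2, 2, 2, 2, 2, 2, 2, 2, 2, 2

Argument: There are 40 irreducibles (= number of conjugacy classes). Their dimensions d_i satisfy sum d_i^2 = |G| = 100: 1 + 1 + 1 + 1 + 1 + 1 + 1 + 1 + 1 + 1 + 1 + 1 + 1 + 1 + 1 + 1 + 1 + 1 + 1 + 1 + 4 + 4 + 4 + 4 + 4 + 4 + 4 + 4 + 4 + 4 + 4 + 4 + 4 + 4 + 4 + 4 + 4 + 4 + 4 + 4 = 100. (For the product with Z/5Z: each of the 5 1-dim characters of Z/5Z tensors with each irrep of D_10, giving 5 copies of each D_10-dimension.)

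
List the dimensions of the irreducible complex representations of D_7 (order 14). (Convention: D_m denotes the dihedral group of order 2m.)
Dimensions: 1, 1, 2, 2, 2

Explanation: There are 5 irreducibles (= number of conjugacy classes). Their dimensions d_i satisfy sum d_i^2 = |G| = 14: 1 + 1 + 4 + 4 + 4 = 14.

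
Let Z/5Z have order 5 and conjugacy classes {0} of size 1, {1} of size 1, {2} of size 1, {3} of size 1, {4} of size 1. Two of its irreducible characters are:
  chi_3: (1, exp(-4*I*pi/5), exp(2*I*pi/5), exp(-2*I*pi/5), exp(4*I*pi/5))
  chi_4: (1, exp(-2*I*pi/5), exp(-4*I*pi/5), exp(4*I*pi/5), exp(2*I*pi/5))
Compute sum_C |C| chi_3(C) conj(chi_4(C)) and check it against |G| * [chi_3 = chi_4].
Sum = 0; so <chi_3, chi_4> = 0 (distinct irreducibles are orthogonal).

Working: Compute term by term over conjugacy classes (|C| * chi_3(C) * conj(chi_4(C))):
  1*(1)*conj(1) + 1*(exp(-4*I*pi/5))*conj(exp(-2*I*pi/5)) + 1*(exp(2*I*pi/5))*conj(exp(-4*I*pi/5)) + 1*(exp(-2*I*pi/5))*conj(exp(4*I*pi/5)) + 1*(exp(4*I*pi/5))*conj(exp(2*I*pi/5))
  = (1) + (exp(-2*I*pi/5)) + (exp(-4*I*pi/5)) + (exp(4*I*pi/5)) + (exp(2*I*pi/5))
  = 0.
(Exp terms are combined using exp(i*s)*conj(exp(i*t)) = exp(i*(s-t)), and sums of them are collapsed using the identity that for every m > 1 the m distinct m-th roots of unity sum to 0, e.g. 1 + exp(2*I*pi/3) + exp(-2*I*pi/3) = 0.)
Dividing by |G| = 5 gives 0/5 = 0, matching the row-orthogonality relation <chi_3, chi_4> = [chi_3 = chi_4].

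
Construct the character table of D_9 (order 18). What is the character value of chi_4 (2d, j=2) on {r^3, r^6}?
Conjugacy classes: {e} of size 1, {r^1, r^8} of size 2, {r^2, r^7} of size 2, {r^3, r^6} of size 2, {r^4, r^5} of size 2, {s, sr, ..., sr^8} of size 9.
Character table:
  irrep \ class              {e} (size 1)  {r^1, r^8} (size 2)  {r^2, r^7} (size 2)  {r^3, r^6} (size 2)  {r^4, r^5} (size 2)  {s, sr, ..., sr^8} (size 9)
  chi_1 (triv)               1             1                    1                    1                    1                    1                          
  chi_2 (sign: r->1, s->-1)  1             1                    1                    1                    1                    -1                         
  chi_3 (2d, j=1)            2             2*cos(2*pi/9)        2*cos(4*pi/9)        -1                   -2*cos(pi/9)         0                          
  chi_4 (2d, j=2)            2             2*cos(4*pi/9)        -2*cos(pi/9)         -1                   2*cos(2*pi/9)        0                          
  chi_5 (2d, j=3)            2             -1                   -1                   2                    -1                   0                          
  chi_6 (2d, j=4)            2             -2*cos(pi/9)         2*cos(2*pi/9)        -1                   2*cos(4*pi/9)        0                          

Spot check: chi_4 (2d, j=2) on {r^3, r^6} = -1.

Proof sketch: D_9 has order 2*9 = 18 with 6 conjugacy classes, hence 6 irreducibles. Sum of squared dims 1 + 1 + 4 + 4 + 4 + 4 = 18 = |G|. Linear characters come from the abelianisation; the 2-dimensional irreps have character r^k -> 2*cos(2*pi*j*k/9), reflections -> 0.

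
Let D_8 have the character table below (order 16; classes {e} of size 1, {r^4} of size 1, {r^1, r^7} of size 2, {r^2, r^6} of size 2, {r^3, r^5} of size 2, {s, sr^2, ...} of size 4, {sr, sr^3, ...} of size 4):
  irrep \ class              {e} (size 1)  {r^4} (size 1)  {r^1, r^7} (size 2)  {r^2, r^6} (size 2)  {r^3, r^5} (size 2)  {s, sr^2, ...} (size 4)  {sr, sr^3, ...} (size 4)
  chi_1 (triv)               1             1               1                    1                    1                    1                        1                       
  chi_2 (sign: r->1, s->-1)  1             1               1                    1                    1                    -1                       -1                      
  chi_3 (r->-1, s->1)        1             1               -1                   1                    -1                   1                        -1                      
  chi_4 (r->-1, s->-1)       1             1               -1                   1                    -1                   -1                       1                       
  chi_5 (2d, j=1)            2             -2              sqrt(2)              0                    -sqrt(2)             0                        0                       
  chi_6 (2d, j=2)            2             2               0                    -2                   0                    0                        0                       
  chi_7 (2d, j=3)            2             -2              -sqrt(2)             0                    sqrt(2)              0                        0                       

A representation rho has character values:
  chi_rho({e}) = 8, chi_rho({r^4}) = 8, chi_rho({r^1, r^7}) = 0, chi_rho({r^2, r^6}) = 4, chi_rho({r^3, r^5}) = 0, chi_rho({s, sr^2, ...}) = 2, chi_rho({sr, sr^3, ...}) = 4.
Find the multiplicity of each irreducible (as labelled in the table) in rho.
Multiplicities: chi_1: 3, chi_2: 0, chi_3: 1, chi_4: 2, chi_5: 0, chi_6: 1, chi_7: 0.

Reasoning: Use <chi_rho, chi> = (1/|G|) sum_C |C| * chi_rho(C) * conj(chi(C)) with |G| = 16 for each irreducible chi in the table:
  <chi_rho, chi_1> = (1/16)[1*(8)*conj(1) + 1*(8)*conj(1) + 2*(0)*conj(1) + 2*(4)*conj(1) + 2*(0)*conj(1) + 4*(2)*conj(1) + 4*(4)*conj(1)]
      = (1/16)[(8) + (8) + (0) + (8) + (0) + (8) + (16)] = 48/16 = 3
  <chi_rho, chi_2> = (1/16)[1*(8)*conj(1) + 1*(8)*conj(1) + 2*(0)*conj(1) + 2*(4)*conj(1) + 2*(0)*conj(1) + 4*(2)*conj(-1) + 4*(4)*conj(-1)]
      = (1/16)[(8) + (8) + (0) + (8) + (0) + (-8) + (-16)] = 0/16 = 0
  <chi_rho, chi_3> = (1/16)[1*(8)*conj(1) + 1*(8)*conj(1) + 2*(0)*conj(-1) + 2*(4)*conj(1) + 2*(0)*conj(-1) + 4*(2)*conj(1) + 4*(4)*conj(-1)]
      = (1/16)[(8) + (8) + (0) + (8) + (0) + (8) + (-16)] = 16/16 = 1
  <chi_rho, chi_4> = (1/16)[1*(8)*conj(1) + 1*(8)*conj(1) + 2*(0)*conj(-1) + 2*(4)*conj(1) + 2*(0)*conj(-1) + 4*(2)*conj(-1) + 4*(4)*conj(1)]
      = (1/16)[(8) + (8) + (0) + (8) + (0) + (-8) + (16)] = 32/16 = 2
  <chi_rho, chi_5> = (1/16)[1*(8)*conj(2) + 1*(8)*conj(-2) + 2*(0)*conj(sqrt(2)) + 2*(4)*conj(0) + 2*(0)*conj(-sqrt(2)) + 4*(2)*conj(0) + 4*(4)*conj(0)]
      = (1/16)[(16) + (-16) + (0) + (0) + (0) + (0) + (0)] = 0/16 = 0
  <chi_rho, chi_6> = (1/16)[1*(8)*conj(2) + 1*(8)*conj(2) + 2*(0)*conj(0) + 2*(4)*conj(-2) + 2*(0)*conj(0) + 4*(2)*conj(0) + 4*(4)*conj(0)]
      = (1/16)[(16) + (16) + (0) + (-16) + (0) + (0) + (0)] = 16/16 = 1
  <chi_rho, chi_7> = (1/16)[1*(8)*conj(2) + 1*(8)*conj(-2) + 2*(0)*conj(-sqrt(2)) + 2*(4)*conj(0) + 2*(0)*conj(sqrt(2)) + 4*(2)*conj(0) + 4*(4)*conj(0)]
      = (1/16)[(16) + (-16) + (0) + (0) + (0) + (0) + (0)] = 0/16 = 0
Dimension check: dim(rho) = sum (mult * dim) = 3*1 + 0*1 + 1*1 + 2*1 + 0*2 + 1*2 + 0*2 = 8 = chi_rho(e) = 8.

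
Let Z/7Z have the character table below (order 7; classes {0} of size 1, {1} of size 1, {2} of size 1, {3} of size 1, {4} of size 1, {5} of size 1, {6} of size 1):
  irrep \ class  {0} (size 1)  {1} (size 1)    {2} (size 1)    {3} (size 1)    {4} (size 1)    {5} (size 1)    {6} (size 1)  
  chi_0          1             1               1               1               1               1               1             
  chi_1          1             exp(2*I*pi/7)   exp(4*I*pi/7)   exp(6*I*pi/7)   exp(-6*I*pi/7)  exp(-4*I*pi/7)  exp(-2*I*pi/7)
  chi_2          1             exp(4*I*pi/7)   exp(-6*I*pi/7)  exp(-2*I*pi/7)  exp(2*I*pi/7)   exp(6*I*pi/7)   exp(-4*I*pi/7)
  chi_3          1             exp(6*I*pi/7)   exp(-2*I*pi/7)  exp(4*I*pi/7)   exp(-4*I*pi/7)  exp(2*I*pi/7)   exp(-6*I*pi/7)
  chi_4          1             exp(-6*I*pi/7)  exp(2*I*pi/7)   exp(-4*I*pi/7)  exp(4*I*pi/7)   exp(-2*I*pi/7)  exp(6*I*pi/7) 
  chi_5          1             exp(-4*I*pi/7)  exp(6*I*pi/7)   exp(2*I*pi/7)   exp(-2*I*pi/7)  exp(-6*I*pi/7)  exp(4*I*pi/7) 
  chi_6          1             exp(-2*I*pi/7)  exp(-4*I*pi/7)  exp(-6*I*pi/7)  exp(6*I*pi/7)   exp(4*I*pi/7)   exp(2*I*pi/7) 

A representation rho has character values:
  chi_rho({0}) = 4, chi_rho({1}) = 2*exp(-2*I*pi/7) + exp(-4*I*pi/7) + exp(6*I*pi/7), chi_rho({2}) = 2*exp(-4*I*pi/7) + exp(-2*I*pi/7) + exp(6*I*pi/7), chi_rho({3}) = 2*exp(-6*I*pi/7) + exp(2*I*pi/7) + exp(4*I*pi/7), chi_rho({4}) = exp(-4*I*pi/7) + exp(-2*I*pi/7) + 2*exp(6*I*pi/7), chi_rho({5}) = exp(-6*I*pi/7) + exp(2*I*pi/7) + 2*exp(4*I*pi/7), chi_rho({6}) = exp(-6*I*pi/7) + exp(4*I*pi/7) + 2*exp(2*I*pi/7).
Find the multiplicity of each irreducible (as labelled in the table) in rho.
Multiplicities: chi_0: 0, chi_1: 0, chi_2: 0, chi_3: 1, chi_4: 0, chi_5: 1, chi_6: 2.

Why: Use <chi_rho, chi> = (1/|G|) sum_C |C| * chi_rho(C) * conj(chi(C)) with |G| = 7 for each irreducible chi in the table:
  <chi_rho, chi_0> = (1/7)[1*(4)*conj(1) + 1*(2*exp(-2*I*pi/7) + exp(-4*I*pi/7) + exp(6*I*pi/7))*conj(1) + 1*(2*exp(-4*I*pi/7) + exp(-2*I*pi/7) + exp(6*I*pi/7))*conj(1) + 1*(2*exp(-6*I*pi/7) + exp(2*I*pi/7) + exp(4*I*pi/7))*conj(1) + 1*(exp(-4*I*pi/7) + exp(-2*I*pi/7) + 2*exp(6*I*pi/7))*conj(1) + 1*(exp(-6*I*pi/7) + exp(2*I*pi/7) + 2*exp(4*I*pi/7))*conj(1) + 1*(exp(-6*I*pi/7) + exp(4*I*pi/7) + 2*exp(2*I*pi/7))*conj(1)]
      = (1/7)[(4) + (2*exp(-2*I*pi/7) + exp(-4*I*pi/7) + exp(6*I*pi/7)) + (2*exp(-4*I*pi/7) + exp(-2*I*pi/7) + exp(6*I*pi/7)) + (2*exp(-6*I*pi/7) + exp(2*I*pi/7) + exp(4*I*pi/7)) + (exp(-4*I*pi/7) + exp(-2*I*pi/7) + 2*exp(6*I*pi/7)) + (exp(-6*I*pi/7) + exp(2*I*pi/7) + 2*exp(4*I*pi/7)) + (exp(-6*I*pi/7) + exp(4*I*pi/7) + 2*exp(2*I*pi/7))] = 0/7 = 0
  <chi_rho, chi_1> = (1/7)[1*(4)*conj(1) + 1*(2*exp(-2*I*pi/7) + exp(-4*I*pi/7) + exp(6*I*pi/7))*conj(exp(2*I*pi/7)) + 1*(2*exp(-4*I*pi/7) + exp(-2*I*pi/7) + exp(6*I*pi/7))*conj(exp(4*I*pi/7)) + 1*(2*exp(-6*I*pi/7) + exp(2*I*pi/7) + exp(4*I*pi/7))*conj(exp(6*I*pi/7)) + 1*(exp(-4*I*pi/7) + exp(-2*I*pi/7) + 2*exp(6*I*pi/7))*conj(exp(-6*I*pi/7)) + 1*(exp(-6*I*pi/7) + exp(2*I*pi/7) + 2*exp(4*I*pi/7))*conj(exp(-4*I*pi/7)) + 1*(exp(-6*I*pi/7) + exp(4*I*pi/7) + 2*exp(2*I*pi/7))*conj(exp(-2*I*pi/7))]
      = (1/7)[(4) + (2*exp(-4*I*pi/7) + exp(-6*I*pi/7) + exp(4*I*pi/7)) + (exp(-6*I*pi/7) + exp(2*I*pi/7) + 2*exp(6*I*pi/7)) + (exp(-4*I*pi/7) + exp(-2*I*pi/7) + 2*exp(2*I*pi/7)) + (2*exp(-2*I*pi/7) + exp(2*I*pi/7) + exp(4*I*pi/7)) + (2*exp(-6*I*pi/7) + exp(-2*I*pi/7) + exp(6*I*pi/7)) + (exp(-4*I*pi/7) + exp(6*I*pi/7) + 2*exp(4*I*pi/7))] = 0/7 = 0
  <chi_rho, chi_2> = (1/7)[1*(4)*conj(1) + 1*(2*exp(-2*I*pi/7) + exp(-4*I*pi/7) + exp(6*I*pi/7))*conj(exp(4*I*pi/7)) + 1*(2*exp(-4*I*pi/7) + exp(-2*I*pi/7) + exp(6*I*pi/7))*conj(exp(-6*I*pi/7)) + 1*(2*exp(-6*I*pi/7) + exp(2*I*pi/7) + exp(4*I*pi/7))*conj(exp(-2*I*pi/7)) + 1*(exp(-4*I*pi/7) + exp(-2*I*pi/7) + 2*exp(6*I*pi/7))*conj(exp(2*I*pi/7)) + 1*(exp(-6*I*pi/7) + exp(2*I*pi/7) + 2*exp(4*I*pi/7))*conj(exp(6*I*pi/7)) + 1*(exp(-6*I*pi/7) + exp(4*I*pi/7) + 2*exp(2*I*pi/7))*conj(exp(-4*I*pi/7))]
      = (1/7)[(4) + (2*exp(-6*I*pi/7) + exp(6*I*pi/7) + exp(2*I*pi/7)) + (exp(-2*I*pi/7) + exp(4*I*pi/7) + 2*exp(2*I*pi/7)) + (2*exp(-4*I*pi/7) + exp(6*I*pi/7) + exp(4*I*pi/7)) + (exp(-4*I*pi/7) + exp(-6*I*pi/7) + 2*exp(4*I*pi/7)) + (2*exp(-2*I*pi/7) + exp(-4*I*pi/7) + exp(2*I*pi/7)) + (exp(-2*I*pi/7) + exp(-6*I*pi/7) + 2*exp(6*I*pi/7))] = 0/7 = 0
  <chi_rho, chi_3> = (1/7)[1*(4)*conj(1) + 1*(2*exp(-2*I*pi/7) + exp(-4*I*pi/7) + exp(6*I*pi/7))*conj(exp(6*I*pi/7)) + 1*(2*exp(-4*I*pi/7) + exp(-2*I*pi/7) + exp(6*I*pi/7))*conj(exp(-2*I*pi/7)) + 1*(2*exp(-6*I*pi/7) + exp(2*I*pi/7) + exp(4*I*pi/7))*conj(exp(4*I*pi/7)) + 1*(exp(-4*I*pi/7) + exp(-2*I*pi/7) + 2*exp(6*I*pi/7))*conj(exp(-4*I*pi/7)) + 1*(exp(-6*I*pi/7) + exp(2*I*pi/7) + 2*exp(4*I*pi/7))*conj(exp(2*I*pi/7)) + 1*(exp(-6*I*pi/7) + exp(4*I*pi/7) + 2*exp(2*I*pi/7))*conj(exp(-6*I*pi/7))]
      = (1/7)[(4) + (1 + 2*exp(6*I*pi/7) + exp(4*I*pi/7)) + (1 + 2*exp(-2*I*pi/7) + exp(-6*I*pi/7)) + (1 + exp(-2*I*pi/7) + 2*exp(4*I*pi/7)) + (1 + 2*exp(-4*I*pi/7) + exp(2*I*pi/7)) + (1 + exp(6*I*pi/7) + 2*exp(2*I*pi/7)) + (1 + exp(-4*I*pi/7) + 2*exp(-6*I*pi/7))] = 7/7 = 1
  <chi_rho, chi_4> = (1/7)[1*(4)*conj(1) + 1*(2*exp(-2*I*pi/7) + exp(-4*I*pi/7) + exp(6*I*pi/7))*conj(exp(-6*I*pi/7)) + 1*(2*exp(-4*I*pi/7) + exp(-2*I*pi/7) + exp(6*I*pi/7))*conj(exp(2*I*pi/7)) + 1*(2*exp(-6*I*pi/7) + exp(2*I*pi/7) + exp(4*I*pi/7))*conj(exp(-4*I*pi/7)) + 1*(exp(-4*I*pi/7) + exp(-2*I*pi/7) + 2*exp(6*I*pi/7))*conj(exp(4*I*pi/7)) + 1*(exp(-6*I*pi/7) + exp(2*I*pi/7) + 2*exp(4*I*pi/7))*conj(exp(-2*I*pi/7)) + 1*(exp(-6*I*pi/7) + exp(4*I*pi/7) + 2*exp(2*I*pi/7))*conj(exp(6*I*pi/7))]
      = (1/7)[(4) + (exp(-2*I*pi/7) + exp(2*I*pi/7) + 2*exp(4*I*pi/7)) + (exp(-4*I*pi/7) + 2*exp(-6*I*pi/7) + exp(4*I*pi/7)) + (2*exp(-2*I*pi/7) + exp(-6*I*pi/7) + exp(6*I*pi/7)) + (exp(-6*I*pi/7) + exp(6*I*pi/7) + 2*exp(2*I*pi/7)) + (exp(-4*I*pi/7) + 2*exp(6*I*pi/7) + exp(4*I*pi/7)) + (2*exp(-4*I*pi/7) + exp(-2*I*pi/7) + exp(2*I*pi/7))] = 0/7 = 0
  <chi_rho, chi_5> = (1/7)[1*(4)*conj(1) + 1*(2*exp(-2*I*pi/7) + exp(-4*I*pi/7) + exp(6*I*pi/7))*conj(exp(-4*I*pi/7)) + 1*(2*exp(-4*I*pi/7) + exp(-2*I*pi/7) + exp(6*I*pi/7))*conj(exp(6*I*pi/7)) + 1*(2*exp(-6*I*pi/7) + exp(2*I*pi/7) + exp(4*I*pi/7))*conj(exp(2*I*pi/7)) + 1*(exp(-4*I*pi/7) + exp(-2*I*pi/7) + 2*exp(6*I*pi/7))*conj(exp(-2*I*pi/7)) + 1*(exp(-6*I*pi/7) + exp(2*I*pi/7) + 2*exp(4*I*pi/7))*conj(exp(-6*I*pi/7)) + 1*(exp(-6*I*pi/7) + exp(4*I*pi/7) + 2*exp(2*I*pi/7))*conj(exp(4*I*pi/7))]
      = (1/7)[(4) + (1 + exp(-4*I*pi/7) + 2*exp(2*I*pi/7)) + (1 + exp(6*I*pi/7) + 2*exp(4*I*pi/7)) + (1 + exp(2*I*pi/7) + 2*exp(6*I*pi/7)) + (1 + 2*exp(-6*I*pi/7) + exp(-2*I*pi/7)) + (1 + 2*exp(-4*I*pi/7) + exp(-6*I*pi/7)) + (1 + 2*exp(-2*I*pi/7) + exp(4*I*pi/7))] = 7/7 = 1
  <chi_rho, chi_6> = (1/7)[1*(4)*conj(1) + 1*(2*exp(-2*I*pi/7) + exp(-4*I*pi/7) + exp(6*I*pi/7))*conj(exp(-2*I*pi/7)) + 1*(2*exp(-4*I*pi/7) + exp(-2*I*pi/7) + exp(6*I*pi/7))*conj(exp(-4*I*pi/7)) + 1*(2*exp(-6*I*pi/7) + exp(2*I*pi/7) + exp(4*I*pi/7))*conj(exp(-6*I*pi/7)) + 1*(exp(-4*I*pi/7) + exp(-2*I*pi/7) + 2*exp(6*I*pi/7))*conj(exp(6*I*pi/7)) + 1*(exp(-6*I*pi/7) + exp(2*I*pi/7) + 2*exp(4*I*pi/7))*conj(exp(4*I*pi/7)) + 1*(exp(-6*I*pi/7) + exp(4*I*pi/7) + 2*exp(2*I*pi/7))*conj(exp(2*I*pi/7))]
      = (1/7)[(4) + (2 + exp(-2*I*pi/7) + exp(-6*I*pi/7)) + (2 + exp(-4*I*pi/7) + exp(2*I*pi/7)) + (2 + exp(-4*I*pi/7) + exp(-6*I*pi/7)) + (2 + exp(6*I*pi/7) + exp(4*I*pi/7)) + (2 + exp(-2*I*pi/7) + exp(4*I*pi/7)) + (2 + exp(6*I*pi/7) + exp(2*I*pi/7))] = 14/7 = 2
(Exp terms are combined using exp(i*s)*conj(exp(i*t)) = exp(i*(s-t)), and sums of them are collapsed using the identity that for every m > 1 the m distinct m-th roots of unity sum to 0, e.g. 1 + exp(2*I*pi/3) + exp(-2*I*pi/3) = 0.)
Dimension check: dim(rho) = sum (mult * dim) = 0*1 + 0*1 + 0*1 + 1*1 + 0*1 + 1*1 + 2*1 = 4 = chi_rho(e) = 4.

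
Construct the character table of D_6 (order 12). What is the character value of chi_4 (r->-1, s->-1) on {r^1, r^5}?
Conjugacy classes: {e} of size 1, {r^3} of size 1, {r^1, r^5} of size 2, {r^2, r^4} of size 2, {s, sr^2, ...} of size 3, {sr, sr^3, ...} of size 3.
Character table:
  irrep \ class              {e} (size 1)  {r^3} (size 1)  {r^1, r^5} (size 2)  {r^2, r^4} (size 2)  {s, sr^2, ...} (size 3)  {sr, sr^3, ...} (size 3)
  chi_1 (triv)               1             1               1                    1                    1                        1                       
  chi_2 (sign: r->1, s->-1)  1             1               1                    1                    -1                       -1                      
  chi_3 (r->-1, s->1)        1             -1              -1                   1                    1                        -1                      
  chi_4 (r->-1, s->-1)       1             -1              -1                   1                    -1                       1                       
  chi_5 (2d, j=1)            2             -2              1                    -1                   0                        0                       
  chi_6 (2d, j=2)            2             2               -1                   -1                   0                        0                       

Spot check: chi_4 (r->-1, s->-1) on {r^1, r^5} = -1.

Working: D_6 has order 2*6 = 12 with 6 conjugacy classes, hence 6 irreducibles. Sum of squared dims 1 + 1 + 1 + 1 + 4 + 4 = 12 = |G|. Linear characters come from the abelianisation; the 2-dimensional irreps have character r^k -> 2*cos(2*pi*j*k/6), reflections -> 0.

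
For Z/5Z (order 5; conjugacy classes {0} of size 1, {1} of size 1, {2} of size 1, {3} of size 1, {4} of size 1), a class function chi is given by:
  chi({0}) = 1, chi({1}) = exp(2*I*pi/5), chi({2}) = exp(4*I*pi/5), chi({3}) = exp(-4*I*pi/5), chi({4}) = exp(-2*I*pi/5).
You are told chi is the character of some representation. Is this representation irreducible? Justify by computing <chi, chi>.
Irreducible: <chi, chi> = 1.

Working: <chi, chi> = (1/|G|) sum_C |C| * |chi(C)|^2 = (1/5)[1*|1|^2 + 1*|exp(2*I*pi/5)|^2 + 1*|exp(4*I*pi/5)|^2 + 1*|exp(-4*I*pi/5)|^2 + 1*|exp(-2*I*pi/5)|^2]
  = (1/5)[(1) + (1) + (1) + (1) + (1)] = 5/5 = 1.
(Exp terms are combined using exp(i*s)*conj(exp(i*t)) = exp(i*(s-t)), and sums of them are collapsed using the identity that for every m > 1 the m distinct m-th roots of unity sum to 0, e.g. 1 + exp(2*I*pi/3) + exp(-2*I*pi/3) = 0.)
A character is irreducible iff <chi, chi> = 1, so this representation is irreducible.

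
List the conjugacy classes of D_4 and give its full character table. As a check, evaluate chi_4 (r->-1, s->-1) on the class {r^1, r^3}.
Conjugacy classes: {e} of size 1, {r^2} of size 1, {r^1, r^3} of size 2, {s, sr^2, ...} of size 2, {sr, sr^3, ...} of size 2.
Character table:
  irrep \ class              {e} (size 1)  {r^2} (size 1)  {r^1, r^3} (size 2)  {s, sr^2, ...} (size 2)  {sr, sr^3, ...} (size 2)
  chi_1 (triv)               1             1               1                    1                        1                       
  chi_2 (sign: r->1, s->-1)  1             1               1                    -1                       -1                      
  chi_3 (r->-1, s->1)        1             1               -1                   1                        -1                      
  chi_4 (r->-1, s->-1)       1             1               -1                   -1                       1                       
  chi_5 (2d, j=1)            2             -2              0                    0                        0                       

Spot check: chi_4 (r->-1, s->-1) on {r^1, r^3} = -1.

Working: D_4 has order 2*4 = 8 with 5 conjugacy classes, hence 5 irreducibles. Sum of squared dims 1 + 1 + 1 + 1 + 4 = 8 = |G|. Linear characters come from the abelianisation; the 2-dimensional irreps have character r^k -> 2*cos(2*pi*j*k/4), reflections -> 0.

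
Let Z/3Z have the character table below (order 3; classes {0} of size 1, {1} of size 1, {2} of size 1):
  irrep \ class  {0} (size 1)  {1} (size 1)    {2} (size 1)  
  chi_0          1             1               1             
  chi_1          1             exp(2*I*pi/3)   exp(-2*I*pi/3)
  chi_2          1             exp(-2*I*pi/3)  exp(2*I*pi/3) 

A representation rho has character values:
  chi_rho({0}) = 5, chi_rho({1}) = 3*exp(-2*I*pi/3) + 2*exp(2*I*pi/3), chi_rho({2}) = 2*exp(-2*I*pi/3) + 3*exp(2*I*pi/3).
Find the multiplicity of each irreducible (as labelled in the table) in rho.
Multiplicities: chi_0: 0, chi_1: 2, chi_2: 3.

Solution. Use <chi_rho, chi> = (1/|G|) sum_C |C| * chi_rho(C) * conj(chi(C)) with |G| = 3 for each irreducible chi in the table:
  <chi_rho, chi_0> = (1/3)[1*(5)*conj(1) + 1*(3*exp(-2*I*pi/3) + 2*exp(2*I*pi/3))*conj(1) + 1*(2*exp(-2*I*pi/3) + 3*exp(2*I*pi/3))*conj(1)]
      = (1/3)[(5) + (3*exp(-2*I*pi/3) + 2*exp(2*I*pi/3)) + (2*exp(-2*I*pi/3) + 3*exp(2*I*pi/3))] = 0/3 = 0
  <chi_rho, chi_1> = (1/3)[1*(5)*conj(1) + 1*(3*exp(-2*I*pi/3) + 2*exp(2*I*pi/3))*conj(exp(2*I*pi/3)) + 1*(2*exp(-2*I*pi/3) + 3*exp(2*I*pi/3))*conj(exp(-2*I*pi/3))]
      = (1/3)[(5) + (2 + 3*exp(2*I*pi/3)) + (2 + 3*exp(-2*I*pi/3))] = 6/3 = 2
  <chi_rho, chi_2> = (1/3)[1*(5)*conj(1) + 1*(3*exp(-2*I*pi/3) + 2*exp(2*I*pi/3))*conj(exp(-2*I*pi/3)) + 1*(2*exp(-2*I*pi/3) + 3*exp(2*I*pi/3))*conj(exp(2*I*pi/3))]
      = (1/3)[(5) + (3 + 2*exp(-2*I*pi/3)) + (3 + 2*exp(2*I*pi/3))] = 9/3 = 3
(Exp terms are combined using exp(i*s)*conj(exp(i*t)) = exp(i*(s-t)), and sums of them are collapsed using the identity that for every m > 1 the m distinct m-th roots of unity sum to 0, e.g. 1 + exp(2*I*pi/3) + exp(-2*I*pi/3) = 0.)
Dimension check: dim(rho) = sum (mult * dim) = 0*1 + 2*1 + 3*1 = 5 = chi_rho(e) = 5.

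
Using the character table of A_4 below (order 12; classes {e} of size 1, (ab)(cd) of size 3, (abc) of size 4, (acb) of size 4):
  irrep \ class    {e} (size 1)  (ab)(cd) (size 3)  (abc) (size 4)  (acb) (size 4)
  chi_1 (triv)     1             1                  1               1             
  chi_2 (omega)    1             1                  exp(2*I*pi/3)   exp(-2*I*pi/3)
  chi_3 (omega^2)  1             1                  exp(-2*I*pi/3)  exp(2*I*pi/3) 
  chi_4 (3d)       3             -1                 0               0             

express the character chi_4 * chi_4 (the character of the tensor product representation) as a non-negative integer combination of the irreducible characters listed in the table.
chi_4 tensor chi_4 = chi_1 + chi_2 + chi_3 + 2*chi_4 (all other irreducibles have multiplicity 0).

Explanation: The character of a tensor product is the pointwise product (chi_4 * chi_4)(C) = chi_4(C) * chi_4(C):
  {e}: (3)*(3), (ab)(cd): (-1)*(-1), (abc): (0)*(0), (acb): (0)*(0)
so (chi_4 * chi_4) takes values
  {e} -> 9, (ab)(cd) -> 1, (abc) -> 0, (acb) -> 0.
Now take the inner product of this character with each irreducible chi from the table, <chi_4*chi_4, chi> = (1/12) sum_C |C| (chi_4*chi_4)(C) conj(chi(C)):
  <chi_4*chi_4, chi_1> = (1/12)[1*(9)*conj(1) + 3*(1)*conj(1) + 4*(0)*conj(1) + 4*(0)*conj(1)]
      = (1/12)[(9) + (3) + (0) + (0)] = 12/12 = 1
  <chi_4*chi_4, chi_2> = (1/12)[1*(9)*conj(1) + 3*(1)*conj(1) + 4*(0)*conj(exp(2*I*pi/3)) + 4*(0)*conj(exp(-2*I*pi/3))]
      = (1/12)[(9) + (3) + (0) + (0)] = 12/12 = 1
  <chi_4*chi_4, chi_3> = (1/12)[1*(9)*conj(1) + 3*(1)*conj(1) + 4*(0)*conj(exp(-2*I*pi/3)) + 4*(0)*conj(exp(2*I*pi/3))]
      = (1/12)[(9) + (3) + (0) + (0)] = 12/12 = 1
  <chi_4*chi_4, chi_4> = (1/12)[1*(9)*conj(3) + 3*(1)*conj(-1) + 4*(0)*conj(0) + 4*(0)*conj(0)]
      = (1/12)[(27) + (-3) + (0) + (0)] = 24/12 = 2
(Exp terms are combined using exp(i*s)*conj(exp(i*t)) = exp(i*(s-t)), and sums of them are collapsed using the identity that for every m > 1 the m distinct m-th roots of unity sum to 0, e.g. 1 + exp(2*I*pi/3) + exp(-2*I*pi/3) = 0.)
Hence the multiplicities are chi_1: 1, chi_2: 1, chi_3: 1, chi_4: 2. Dimension check: dim(chi_4)*dim(chi_4) = 3*3 = 9 and sum (mult * dim) = 1*1 + 1*1 + 1*1 + 2*3 = 9.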